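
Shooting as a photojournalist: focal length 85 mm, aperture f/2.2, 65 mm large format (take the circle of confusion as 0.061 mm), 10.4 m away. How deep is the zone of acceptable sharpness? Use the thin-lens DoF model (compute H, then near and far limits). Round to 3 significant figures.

Hyperfocal distance H = f²/(N·c) + f = 85²/(2.2 × 0.061) + 85 = 7225/0.1342 + 85 ≈ 53922.6 mm ≈ 53.92 m.
Near limit Dn = s·(H − f)/(H + s − 2f) = 10400 × (53922.6 − 85) / (53922.6 + 10400 − 2 × 85) = 10400 × 53837.6 / 64152.6 ≈ 8727.8 mm.
Far limit Df = s·(H − f)/(H − s) = 10400 × (53922.6 − 85) / (53922.6 − 10400) = 10400 × 53837.6 / 43522.6 ≈ 12864.8 mm.
Depth of field = Df − Dn = 12864.8 − 8727.8 ≈ 4137.0 mm ≈ 4.14 m.

4.14 m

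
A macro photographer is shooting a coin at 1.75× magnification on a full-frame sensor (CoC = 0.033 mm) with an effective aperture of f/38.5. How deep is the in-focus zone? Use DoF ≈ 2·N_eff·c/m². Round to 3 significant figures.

0.830 mm

At magnification m, DoF ≈ 2·N_eff·c/m² = 2 × 38.5 × 0.033 / 1.75² = 2.541 / 3.062 ≈ 0.83 mm.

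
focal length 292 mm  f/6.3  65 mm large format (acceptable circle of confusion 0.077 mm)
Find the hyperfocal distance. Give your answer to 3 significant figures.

Hyperfocal distance H = f²/(N·c) + f = 292²/(6.3 × 0.077) + 292 = 85264/0.4851 + 292 ≈ 176057.8 mm ≈ 176 m.

176 m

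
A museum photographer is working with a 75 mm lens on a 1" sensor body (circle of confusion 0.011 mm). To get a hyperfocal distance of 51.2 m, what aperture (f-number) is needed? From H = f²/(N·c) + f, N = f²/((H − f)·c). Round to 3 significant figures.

Rearrange H = f²/(N·c) + f for N: N = f² / ((H − f)·c).
N = 75² / ((51200 − 75) × 0.011) = 5625 / 562.4 ≈ 10.

f/10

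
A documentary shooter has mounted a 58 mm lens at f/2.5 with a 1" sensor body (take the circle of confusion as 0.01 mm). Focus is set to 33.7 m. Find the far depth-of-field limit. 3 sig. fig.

Hyperfocal distance H = f²/(N·c) + f = 58²/(2.5 × 0.01) + 58 = 3364/0.025 + 58 ≈ 134618.0 mm ≈ 134.6 m.
Far limit Df = s·(H − f)/(H − s) = 33700 × (134618.0 − 58) / (134618.0 − 33700) = 33700 × 134560.0 / 100918.0 ≈ 44934 mm ≈ 44.9 m.

44.9 m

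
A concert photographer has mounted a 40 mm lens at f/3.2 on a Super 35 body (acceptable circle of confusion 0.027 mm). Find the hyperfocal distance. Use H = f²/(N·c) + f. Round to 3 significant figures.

Hyperfocal distance H = f²/(N·c) + f = 40²/(3.2 × 0.027) + 40 = 1600/0.0864 + 40 ≈ 18558.5 mm ≈ 18.6 m.

18.6 m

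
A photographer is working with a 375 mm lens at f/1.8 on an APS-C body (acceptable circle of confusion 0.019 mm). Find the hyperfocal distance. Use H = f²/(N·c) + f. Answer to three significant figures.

Hyperfocal distance H = f²/(N·c) + f = 375²/(1.8 × 0.019) + 375 = 140625/0.0342 + 375 ≈ 4112217.1 mm ≈ 4110 m.

4110 m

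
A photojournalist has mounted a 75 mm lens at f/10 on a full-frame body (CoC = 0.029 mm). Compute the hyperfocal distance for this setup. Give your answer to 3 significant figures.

Hyperfocal distance H = f²/(N·c) + f = 75²/(10 × 0.029) + 75 = 5625/0.29 + 75 ≈ 19471.6 mm ≈ 19.5 m.

19.5 m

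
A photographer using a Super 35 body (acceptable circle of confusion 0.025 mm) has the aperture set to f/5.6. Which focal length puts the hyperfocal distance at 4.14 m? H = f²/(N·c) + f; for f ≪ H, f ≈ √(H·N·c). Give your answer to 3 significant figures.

From H = f²/(N·c) + f, with f ≪ H: f ≈ √(H·N·c) = √(4140 × 5.6 × 0.025) = √579.60 ≈ 24.07 mm.
Exact: f² + N·c·f − N·c·H = 0 ⇒ f = (−N·c + √((N·c)² + 4·N·c·H))/2 = (−0.14 + √2318.4)/2 ≈ 24.005 mm ≈ 24.0 mm.

24.0 mm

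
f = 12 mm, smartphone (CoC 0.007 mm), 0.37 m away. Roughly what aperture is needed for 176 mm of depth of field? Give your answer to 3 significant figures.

Write h = H − f = f²/(N·c). The thin-lens limits are Dn = s·h/(h + (s−f)) and Df = s·h/(h − (s−f)), so DoF = Df − Dn = 2·s·(s−f)·h / (h² − (s−f)²).
That is a quadratic in h: DoF·h² − 2·s·(s−f)·h − DoF·(s−f)² = 0 ⇒ h = (s−f)·(s + √(s² + DoF²)) / DoF = 358 × (370 + √(370² + 176²)) / 176 = 358 × (370 + 409.727) / 176 ≈ 1586.0 mm.
Then N = f²/(c·h) = 12² / (0.007 × 1586.0) = 144 / 11.102 ≈ 13.

f/13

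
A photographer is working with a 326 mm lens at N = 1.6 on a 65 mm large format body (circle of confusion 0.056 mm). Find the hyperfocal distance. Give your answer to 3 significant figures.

Hyperfocal distance H = f²/(N·c) + f = 326²/(1.6 × 0.056) + 326 = 106276/0.0896 + 326 ≈ 1186442.1 mm ≈ 1190 m.

1190 m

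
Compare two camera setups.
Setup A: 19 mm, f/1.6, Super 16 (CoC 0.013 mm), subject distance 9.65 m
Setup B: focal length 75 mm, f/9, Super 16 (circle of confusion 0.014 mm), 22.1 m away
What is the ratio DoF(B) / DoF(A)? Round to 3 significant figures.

1.86

Setup A: H = 19²/(1.6×0.013) + 19 ≈ 17374.8 mm; DoF = Df − Dn = 21681 − 6206 ≈ 15475 mm.
Setup B: H = 75²/(9×0.014) + 75 ≈ 44717.9 mm; DoF = Df − Dn = 43621 − 14799 ≈ 28822 mm.
Ratio = 28822 / 15475 ≈ 1.86.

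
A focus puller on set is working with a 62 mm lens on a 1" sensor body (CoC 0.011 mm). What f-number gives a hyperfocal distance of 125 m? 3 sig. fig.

Rearrange H = f²/(N·c) + f for N: N = f² / ((H − f)·c).
N = 62² / ((125000 − 62) × 0.011) = 3844 / 1374 ≈ 2.80.

f/2.80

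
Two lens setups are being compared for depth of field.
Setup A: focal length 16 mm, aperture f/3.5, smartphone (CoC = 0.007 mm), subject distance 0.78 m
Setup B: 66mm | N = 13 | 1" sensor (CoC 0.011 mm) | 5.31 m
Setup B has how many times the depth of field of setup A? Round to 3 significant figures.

16.4

Setup A: H = 16²/(3.5×0.007) + 16 ≈ 10465.0 mm; DoF = Df − Dn = 841.53 − 726.85 ≈ 114.68 mm.
Setup B: H = 66²/(13×0.011) + 66 ≈ 30527.5 mm; DoF = Df − Dn = 6414.2 − 4530.1 ≈ 1884.1 mm.
Ratio = 1884.1 / 114.68 ≈ 16.4.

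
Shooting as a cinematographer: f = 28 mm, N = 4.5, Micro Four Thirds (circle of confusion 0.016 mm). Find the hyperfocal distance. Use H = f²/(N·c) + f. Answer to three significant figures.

10.9 m

Hyperfocal distance H = f²/(N·c) + f = 28²/(4.5 × 0.016) + 28 = 784/0.072 + 28 ≈ 10916.9 mm ≈ 10.9 m.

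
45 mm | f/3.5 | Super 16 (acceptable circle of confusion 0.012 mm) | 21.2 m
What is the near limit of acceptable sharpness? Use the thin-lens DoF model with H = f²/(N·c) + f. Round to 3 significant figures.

Hyperfocal distance H = f²/(N·c) + f = 45²/(3.5 × 0.012) + 45 = 2025/0.042 + 45 ≈ 48259.3 mm ≈ 48.26 m.
Near limit Dn = s·(H − f)/(H + s − 2f) = 21200 × (48259.3 − 45) / (48259.3 + 21200 − 2 × 45) = 21200 × 48214.3 / 69369.3 ≈ 14735 mm ≈ 14.7 m.

14.7 m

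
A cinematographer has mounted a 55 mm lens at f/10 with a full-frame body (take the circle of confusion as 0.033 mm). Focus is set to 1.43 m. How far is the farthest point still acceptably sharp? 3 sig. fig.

Hyperfocal distance H = f²/(N·c) + f = 55²/(10 × 0.033) + 55 = 3025/0.33 + 55 ≈ 9221.7 mm ≈ 9.222 m.
Far limit Df = s·(H − f)/(H − s) = 1430 × (9221.7 − 55) / (9221.7 − 1430) = 1430 × 9166.7 / 7791.7 ≈ 1682.4 mm ≈ 1.68 m.

1.68 m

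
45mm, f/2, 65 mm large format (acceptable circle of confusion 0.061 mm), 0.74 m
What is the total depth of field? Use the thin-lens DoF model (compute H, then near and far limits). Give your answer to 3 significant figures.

Hyperfocal distance H = f²/(N·c) + f = 45²/(2 × 0.061) + 45 = 2025/0.122 + 45 ≈ 16643.4 mm ≈ 16.64 m.
Near limit Dn = s·(H − f)/(H + s − 2f) = 740 × (16643.4 − 45) / (16643.4 + 740 − 2 × 45) = 740 × 16598.4 / 17293.4 ≈ 710.260 mm.
Far limit Df = s·(H − f)/(H − s) = 740 × (16643.4 − 45) / (16643.4 − 740) = 740 × 16598.4 / 15903.4 ≈ 772.339 mm.
Depth of field = Df − Dn = 772.339 − 710.260 ≈ 62.079 mm.

62.1 mm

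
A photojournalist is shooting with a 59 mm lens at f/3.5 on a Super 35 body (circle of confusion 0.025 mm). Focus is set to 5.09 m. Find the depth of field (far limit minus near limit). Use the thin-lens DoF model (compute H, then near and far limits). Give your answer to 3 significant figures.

Hyperfocal distance H = f²/(N·c) + f = 59²/(3.5 × 0.025) + 59 = 3481/0.0875 + 59 ≈ 39841.9 mm ≈ 39.84 m.
Near limit Dn = s·(H − f)/(H + s − 2f) = 5090 × (39841.9 − 59) / (39841.9 + 5090 − 2 × 59) = 5090 × 39782.9 / 44813.9 ≈ 4518.6 mm.
Far limit Df = s·(H − f)/(H − s) = 5090 × (39841.9 − 59) / (39841.9 − 5090) = 5090 × 39782.9 / 34751.9 ≈ 5826.9 mm.
Depth of field = Df − Dn = 5826.9 − 4518.6 ≈ 1308.3 mm ≈ 1.31 m.

1.31 m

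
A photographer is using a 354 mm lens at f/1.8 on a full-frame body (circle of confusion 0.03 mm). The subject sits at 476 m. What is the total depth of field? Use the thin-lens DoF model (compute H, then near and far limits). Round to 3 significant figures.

Hyperfocal distance H = f²/(N·c) + f = 354²/(1.8 × 0.03) + 354 = 125316/0.054 + 354 ≈ 2321020.7 mm ≈ 2321 m.
Near limit Dn = s·(H − f)/(H + s − 2f) = 476000 × (2321020.7 − 354) / (2321020.7 + 476000 − 2 × 354) = 476000 × 2320666.7 / 2796312.7 ≈ 395034 mm.
Far limit Df = s·(H − f)/(H − s) = 476000 × (2321020.7 − 354) / (2321020.7 − 476000) = 476000 × 2320666.7 / 1845020.7 ≈ 598713 mm.
Depth of field = Df − Dn = 598713 − 395034 ≈ 203679 mm ≈ 204 m.

204 m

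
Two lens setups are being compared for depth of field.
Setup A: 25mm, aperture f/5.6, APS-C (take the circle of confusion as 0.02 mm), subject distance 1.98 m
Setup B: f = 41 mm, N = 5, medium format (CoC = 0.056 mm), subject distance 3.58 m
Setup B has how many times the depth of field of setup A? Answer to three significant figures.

4.09

Setup A: H = 25²/(5.6×0.02) + 25 ≈ 5605.4 mm; DoF = Df − Dn = 3047.7 − 1466.3 ≈ 1581.4 mm.
Setup B: H = 41²/(5×0.056) + 41 ≈ 6044.6 mm; DoF = Df − Dn = 8720.7 − 2252.3 ≈ 6468.4 mm.
Ratio = 6468.4 / 1581.4 ≈ 4.09.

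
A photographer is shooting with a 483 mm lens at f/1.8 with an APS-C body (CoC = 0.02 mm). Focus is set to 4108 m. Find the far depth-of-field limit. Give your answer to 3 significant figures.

11200 m

Hyperfocal distance H = f²/(N·c) + f = 483²/(1.8 × 0.02) + 483 = 233289/0.036 + 483 ≈ 6480733.0 mm ≈ 6481 m.
Far limit Df = s·(H − f)/(H − s) = 4108000 × (6480733.0 − 483) / (6480733.0 − 4108000) = 4108000 × 6480250.0 / 2372733.0 ≈ 11219495 mm ≈ 11200 m.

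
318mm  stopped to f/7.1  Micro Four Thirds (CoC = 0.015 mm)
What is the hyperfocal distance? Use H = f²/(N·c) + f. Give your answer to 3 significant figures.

Hyperfocal distance H = f²/(N·c) + f = 318²/(7.1 × 0.015) + 318 = 101124/0.1065 + 318 ≈ 949839.1 mm ≈ 950 m.

950 m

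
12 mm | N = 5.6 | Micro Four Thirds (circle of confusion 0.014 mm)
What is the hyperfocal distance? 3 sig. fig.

1.85 m

Hyperfocal distance H = f²/(N·c) + f = 12²/(5.6 × 0.014) + 12 = 144/0.0784 + 12 ≈ 1848.7 mm ≈ 1.85 m.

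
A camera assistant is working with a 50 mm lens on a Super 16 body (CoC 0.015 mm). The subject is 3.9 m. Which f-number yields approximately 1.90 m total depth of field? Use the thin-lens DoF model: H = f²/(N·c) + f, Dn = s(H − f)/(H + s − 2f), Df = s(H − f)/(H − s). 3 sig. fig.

f/9.98

Write h = H − f = f²/(N·c). The thin-lens limits are Dn = s·h/(h + (s−f)) and Df = s·h/(h − (s−f)), so DoF = Df − Dn = 2·s·(s−f)·h / (h² − (s−f)²).
That is a quadratic in h: DoF·h² − 2·s·(s−f)·h − DoF·(s−f)² = 0 ⇒ h = (s−f)·(s + √(s² + DoF²)) / DoF = 3850 × (3900 + √(3900² + 1900²)) / 1900 = 3850 × (3900 + 4338.20) / 1900 ≈ 16693 mm.
Then N = f²/(c·h) = 50² / (0.015 × 16693) = 2500 / 250.40 ≈ 9.98.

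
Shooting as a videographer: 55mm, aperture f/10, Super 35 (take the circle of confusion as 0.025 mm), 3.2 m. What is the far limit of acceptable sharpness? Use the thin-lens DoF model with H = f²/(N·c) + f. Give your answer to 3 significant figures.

4.32 m

Hyperfocal distance H = f²/(N·c) + f = 55²/(10 × 0.025) + 55 = 3025/0.25 + 55 ≈ 12155.0 mm ≈ 12.15 m.
Far limit Df = s·(H − f)/(H − s) = 3200 × (12155.0 − 55) / (12155.0 − 3200) = 3200 × 12100.0 / 8955.0 ≈ 4323.8 mm ≈ 4.32 m.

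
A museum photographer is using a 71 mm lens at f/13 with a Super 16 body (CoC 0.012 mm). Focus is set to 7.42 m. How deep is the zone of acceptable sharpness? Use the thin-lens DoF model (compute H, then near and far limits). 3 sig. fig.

3.56 m

Hyperfocal distance H = f²/(N·c) + f = 71²/(13 × 0.012) + 71 = 5041/0.156 + 71 ≈ 32385.1 mm ≈ 32.39 m.
Near limit Dn = s·(H − f)/(H + s − 2f) = 7420 × (32385.1 − 71) / (32385.1 + 7420 − 2 × 71) = 7420 × 32314.1 / 39663.1 ≈ 6045.2 mm.
Far limit Df = s·(H − f)/(H − s) = 7420 × (32385.1 − 71) / (32385.1 − 7420) = 7420 × 32314.1 / 24965.1 ≈ 9604.2 mm.
Depth of field = Df − Dn = 9604.2 − 6045.2 ≈ 3559.0 mm ≈ 3.56 m.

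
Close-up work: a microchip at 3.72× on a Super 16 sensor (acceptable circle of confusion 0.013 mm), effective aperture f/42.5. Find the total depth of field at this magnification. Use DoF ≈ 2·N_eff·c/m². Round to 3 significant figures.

0.0799 mm

At magnification m, DoF ≈ 2·N_eff·c/m² = 2 × 42.5 × 0.013 / 3.72² = 1.105 / 13.84 ≈ 0.0799 mm.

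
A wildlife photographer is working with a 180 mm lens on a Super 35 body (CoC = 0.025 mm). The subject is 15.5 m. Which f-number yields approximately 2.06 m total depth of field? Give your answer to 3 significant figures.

f/5.60

Write h = H − f = f²/(N·c). The thin-lens limits are Dn = s·h/(h + (s−f)) and Df = s·h/(h − (s−f)), so DoF = Df − Dn = 2·s·(s−f)·h / (h² − (s−f)²).
That is a quadratic in h: DoF·h² − 2·s·(s−f)·h − DoF·(s−f)² = 0 ⇒ h = (s−f)·(s + √(s² + DoF²)) / DoF = 15320 × (15500 + √(15500² + 2060²)) / 2060 = 15320 × (15500 + 15636.3) / 2060 ≈ 231557 mm.
Then N = f²/(c·h) = 180² / (0.025 × 231557) = 32400 / 5788.9 ≈ 5.60.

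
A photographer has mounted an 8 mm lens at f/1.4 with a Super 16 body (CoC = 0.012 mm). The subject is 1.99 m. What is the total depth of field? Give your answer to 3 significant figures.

2.84 m

Hyperfocal distance H = f²/(N·c) + f = 8²/(1.4 × 0.012) + 8 = 64/0.0168 + 8 ≈ 3817.5 mm ≈ 3.818 m.
Near limit Dn = s·(H − f)/(H + s − 2f) = 1990 × (3817.5 − 8) / (3817.5 + 1990 − 2 × 8) = 1990 × 3809.5 / 5791.5 ≈ 1309.0 mm.
Far limit Df = s·(H − f)/(H − s) = 1990 × (3817.5 − 8) / (3817.5 − 1990) = 1990 × 3809.5 / 1827.5 ≈ 4148.2 mm.
Depth of field = Df − Dn = 4148.2 − 1309.0 ≈ 2839.2 mm ≈ 2.84 m.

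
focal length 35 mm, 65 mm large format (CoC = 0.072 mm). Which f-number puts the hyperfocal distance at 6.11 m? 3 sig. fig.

f/2.80

Rearrange H = f²/(N·c) + f for N: N = f² / ((H − f)·c).
N = 35² / ((6110 − 35) × 0.072) = 1225 / 437.4 ≈ 2.80.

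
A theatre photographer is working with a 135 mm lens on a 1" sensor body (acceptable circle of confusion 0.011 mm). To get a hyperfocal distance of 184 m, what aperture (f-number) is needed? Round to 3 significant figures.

f/9.01

Rearrange H = f²/(N·c) + f for N: N = f² / ((H − f)·c).
N = 135² / ((184000 − 135) × 0.011) = 18225 / 2023 ≈ 9.01.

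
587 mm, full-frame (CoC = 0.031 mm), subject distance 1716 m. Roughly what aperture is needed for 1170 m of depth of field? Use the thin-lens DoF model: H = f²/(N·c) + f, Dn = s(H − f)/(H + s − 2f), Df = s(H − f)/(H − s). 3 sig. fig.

f/2.00

Write h = H − f = f²/(N·c). The thin-lens limits are Dn = s·h/(h + (s−f)) and Df = s·h/(h − (s−f)), so DoF = Df − Dn = 2·s·(s−f)·h / (h² − (s−f)²).
That is a quadratic in h: DoF·h² − 2·s·(s−f)·h − DoF·(s−f)² = 0 ⇒ h = (s−f)·(s + √(s² + DoF²)) / DoF = 1715413 × (1716000 + √(1716000² + 1170000²)) / 1170000 = 1715413 × (1716000 + 2076910) / 1170000 ≈ 5561032 mm.
Then N = f²/(c·h) = 587² / (0.031 × 5561032) = 344569 / 172392 ≈ 2.00.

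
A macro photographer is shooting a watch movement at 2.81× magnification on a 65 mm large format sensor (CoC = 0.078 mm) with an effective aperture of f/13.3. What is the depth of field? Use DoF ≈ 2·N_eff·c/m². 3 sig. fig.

At magnification m, DoF ≈ 2·N_eff·c/m² = 2 × 13.3 × 0.078 / 2.81² = 2.075 / 7.896 ≈ 0.263 mm.

0.263 mm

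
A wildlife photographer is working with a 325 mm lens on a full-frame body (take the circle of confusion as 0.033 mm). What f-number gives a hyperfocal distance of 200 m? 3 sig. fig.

f/16

Rearrange H = f²/(N·c) + f for N: N = f² / ((H − f)·c).
N = 325² / ((200000 − 325) × 0.033) = 105625 / 6589 ≈ 16.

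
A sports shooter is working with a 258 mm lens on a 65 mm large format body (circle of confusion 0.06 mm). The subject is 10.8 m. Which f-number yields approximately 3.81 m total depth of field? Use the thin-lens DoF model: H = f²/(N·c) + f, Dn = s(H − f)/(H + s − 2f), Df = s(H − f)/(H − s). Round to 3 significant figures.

f/18

Write h = H − f = f²/(N·c). The thin-lens limits are Dn = s·h/(h + (s−f)) and Df = s·h/(h − (s−f)), so DoF = Df − Dn = 2·s·(s−f)·h / (h² − (s−f)²).
That is a quadratic in h: DoF·h² − 2·s·(s−f)·h − DoF·(s−f)² = 0 ⇒ h = (s−f)·(s + √(s² + DoF²)) / DoF = 10542 × (10800 + √(10800² + 3810²)) / 3810 = 10542 × (10800 + 11452.3) / 3810 ≈ 61571 mm.
Then N = f²/(c·h) = 258² / (0.06 × 61571) = 66564 / 3694.2 ≈ 18.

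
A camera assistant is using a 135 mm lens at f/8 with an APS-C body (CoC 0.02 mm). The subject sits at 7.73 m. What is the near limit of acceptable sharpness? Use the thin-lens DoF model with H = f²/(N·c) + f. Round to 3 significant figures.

7.25 m

Hyperfocal distance H = f²/(N·c) + f = 135²/(8 × 0.02) + 135 = 18225/0.16 + 135 ≈ 114041.2 mm ≈ 114.0 m.
Near limit Dn = s·(H − f)/(H + s − 2f) = 7730 × (114041.2 − 135) / (114041.2 + 7730 − 2 × 135) = 7730 × 113906.2 / 121501.2 ≈ 7246.8 mm ≈ 7.25 m.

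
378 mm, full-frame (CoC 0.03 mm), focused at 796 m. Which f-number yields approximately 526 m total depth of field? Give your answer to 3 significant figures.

Write h = H − f = f²/(N·c). The thin-lens limits are Dn = s·h/(h + (s−f)) and Df = s·h/(h − (s−f)), so DoF = Df − Dn = 2·s·(s−f)·h / (h² − (s−f)²).
That is a quadratic in h: DoF·h² − 2·s·(s−f)·h − DoF·(s−f)² = 0 ⇒ h = (s−f)·(s + √(s² + DoF²)) / DoF = 795622 × (796000 + √(796000² + 526000²)) / 526000 = 795622 × (796000 + 954092) / 526000 ≈ 2647171 mm.
Then N = f²/(c·h) = 378² / (0.03 × 2647171) = 142884 / 79415 ≈ 1.80.

f/1.80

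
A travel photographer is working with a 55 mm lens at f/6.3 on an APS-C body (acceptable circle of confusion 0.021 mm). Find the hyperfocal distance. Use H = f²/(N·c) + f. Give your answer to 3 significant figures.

22.9 m

Hyperfocal distance H = f²/(N·c) + f = 55²/(6.3 × 0.021) + 55 = 3025/0.1323 + 55 ≈ 22919.7 mm ≈ 22.9 m.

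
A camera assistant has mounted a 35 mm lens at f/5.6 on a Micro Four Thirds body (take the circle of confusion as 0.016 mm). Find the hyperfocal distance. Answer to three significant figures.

Hyperfocal distance H = f²/(N·c) + f = 35²/(5.6 × 0.016) + 35 = 1225/0.0896 + 35 ≈ 13706.9 mm ≈ 13.7 m.

13.7 m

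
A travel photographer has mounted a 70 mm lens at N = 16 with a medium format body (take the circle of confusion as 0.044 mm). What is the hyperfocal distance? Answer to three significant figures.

7.03 m

Hyperfocal distance H = f²/(N·c) + f = 70²/(16 × 0.044) + 70 = 4900/0.704 + 70 ≈ 7030.2 mm ≈ 7.03 m.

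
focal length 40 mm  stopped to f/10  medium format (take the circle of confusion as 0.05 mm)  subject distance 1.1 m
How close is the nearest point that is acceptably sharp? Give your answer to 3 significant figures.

0.826 m

Hyperfocal distance H = f²/(N·c) + f = 40²/(10 × 0.05) + 40 = 1600/0.5 + 40 ≈ 3240.0 mm ≈ 3.240 m.
Near limit Dn = s·(H − f)/(H + s − 2f) = 1100 × (3240.0 − 40) / (3240.0 + 1100 − 2 × 40) = 1100 × 3200.0 / 4260.0 ≈ 826.29 mm ≈ 0.826 m.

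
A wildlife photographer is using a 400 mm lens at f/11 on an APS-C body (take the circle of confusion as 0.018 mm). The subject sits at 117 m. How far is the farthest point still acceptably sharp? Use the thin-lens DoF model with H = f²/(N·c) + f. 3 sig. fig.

137 m

Hyperfocal distance H = f²/(N·c) + f = 400²/(11 × 0.018) + 400 = 160000/0.198 + 400 ≈ 808480.8 mm ≈ 808.5 m.
Far limit Df = s·(H − f)/(H − s) = 117000 × (808480.8 − 400) / (808480.8 − 117000) = 117000 × 808080.8 / 691480.8 ≈ 136729 mm ≈ 137 m.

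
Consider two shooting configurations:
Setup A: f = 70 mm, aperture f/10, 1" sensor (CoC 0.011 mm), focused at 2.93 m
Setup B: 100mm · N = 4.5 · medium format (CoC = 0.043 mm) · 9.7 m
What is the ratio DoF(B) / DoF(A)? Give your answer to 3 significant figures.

9.88

Setup A: H = 70²/(10×0.011) + 70 ≈ 44615.5 mm; DoF = Df − Dn = 3131.02 − 2753.23 ≈ 377.79 mm.
Setup B: H = 100²/(4.5×0.043) + 100 ≈ 51779.6 mm; DoF = Df − Dn = 11912.9 − 8180.4 ≈ 3732.5 mm.
Ratio = 3732.5 / 377.79 ≈ 9.88.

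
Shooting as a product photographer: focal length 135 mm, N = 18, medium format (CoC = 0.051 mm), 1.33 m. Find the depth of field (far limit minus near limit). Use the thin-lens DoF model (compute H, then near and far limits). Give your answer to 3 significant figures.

Hyperfocal distance H = f²/(N·c) + f = 135²/(18 × 0.051) + 135 = 18225/0.918 + 135 ≈ 19987.9 mm ≈ 19.99 m.
Near limit Dn = s·(H − f)/(H + s − 2f) = 1330 × (19987.9 − 135) / (19987.9 + 1330 − 2 × 135) = 1330 × 19852.9 / 21047.9 ≈ 1254.49 mm.
Far limit Df = s·(H − f)/(H − s) = 1330 × (19987.9 − 135) / (19987.9 − 1330) = 1330 × 19852.9 / 18657.9 ≈ 1415.18 mm.
Depth of field = Df − Dn = 1415.18 − 1254.49 ≈ 160.69 mm.

161 mm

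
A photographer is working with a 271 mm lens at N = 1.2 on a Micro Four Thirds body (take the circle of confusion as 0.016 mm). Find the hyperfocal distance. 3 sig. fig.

3830 m

Hyperfocal distance H = f²/(N·c) + f = 271²/(1.2 × 0.016) + 271 = 73441/0.0192 + 271 ≈ 3825323.1 mm ≈ 3830 m.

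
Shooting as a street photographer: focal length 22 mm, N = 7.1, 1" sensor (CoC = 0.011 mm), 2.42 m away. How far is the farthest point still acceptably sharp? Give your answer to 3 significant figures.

Hyperfocal distance H = f²/(N·c) + f = 22²/(7.1 × 0.011) + 22 = 484/0.0781 + 22 ≈ 6219.2 mm ≈ 6.219 m.
Far limit Df = s·(H − f)/(H − s) = 2420 × (6219.2 − 22) / (6219.2 − 2420) = 2420 × 6197.2 / 3799.2 ≈ 3947.5 mm ≈ 3.95 m.

3.95 m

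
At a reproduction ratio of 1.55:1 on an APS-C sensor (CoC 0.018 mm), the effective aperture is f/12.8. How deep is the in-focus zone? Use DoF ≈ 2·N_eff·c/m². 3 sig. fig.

At magnification m, DoF ≈ 2·N_eff·c/m² = 2 × 12.8 × 0.018 / 1.55² = 0.4608 / 2.403 ≈ 0.192 mm.

0.192 mm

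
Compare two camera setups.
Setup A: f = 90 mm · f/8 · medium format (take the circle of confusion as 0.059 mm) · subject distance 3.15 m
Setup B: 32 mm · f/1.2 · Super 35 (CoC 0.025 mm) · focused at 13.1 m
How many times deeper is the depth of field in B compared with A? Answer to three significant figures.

Setup A: H = 90²/(8×0.059) + 90 ≈ 17251.0 mm; DoF = Df − Dn = 3833.6 − 2673.3 ≈ 1160.3 mm.
Setup B: H = 32²/(1.2×0.025) + 32 ≈ 34165.3 mm; DoF = Df − Dn = 21227 − 9473 ≈ 11754 mm.
Ratio = 11754 / 1160.3 ≈ 10.1.

10.1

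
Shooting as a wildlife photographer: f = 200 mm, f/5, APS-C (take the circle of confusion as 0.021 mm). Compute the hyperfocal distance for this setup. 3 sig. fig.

Hyperfocal distance H = f²/(N·c) + f = 200²/(5 × 0.021) + 200 = 40000/0.105 + 200 ≈ 381152.4 mm ≈ 381 m.

381 m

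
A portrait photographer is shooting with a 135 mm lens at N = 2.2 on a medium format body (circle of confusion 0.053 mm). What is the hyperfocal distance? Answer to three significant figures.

Hyperfocal distance H = f²/(N·c) + f = 135²/(2.2 × 0.053) + 135 = 18225/0.1166 + 135 ≈ 156438.6 mm ≈ 156 m.

156 m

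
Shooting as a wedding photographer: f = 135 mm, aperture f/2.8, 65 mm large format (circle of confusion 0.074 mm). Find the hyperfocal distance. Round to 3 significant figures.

Hyperfocal distance H = f²/(N·c) + f = 135²/(2.8 × 0.074) + 135 = 18225/0.2072 + 135 ≈ 88093.5 mm ≈ 88.1 m.

88.1 m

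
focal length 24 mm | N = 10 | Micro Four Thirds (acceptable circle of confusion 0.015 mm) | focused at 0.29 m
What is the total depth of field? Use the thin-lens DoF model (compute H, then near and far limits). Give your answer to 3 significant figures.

40.4 mm

Hyperfocal distance H = f²/(N·c) + f = 24²/(10 × 0.015) + 24 = 576/0.15 + 24 ≈ 3864.0 mm ≈ 3.864 m.
Near limit Dn = s·(H − f)/(H + s − 2f) = 290 × (3864.0 − 24) / (3864.0 + 290 − 2 × 24) = 290 × 3840.0 / 4106.0 ≈ 271.213 mm.
Far limit Df = s·(H − f)/(H − s) = 290 × (3864.0 − 24) / (3864.0 − 290) = 290 × 3840.0 / 3574.0 ≈ 311.584 mm.
Depth of field = Df − Dn = 311.584 − 271.213 ≈ 40.371 mm.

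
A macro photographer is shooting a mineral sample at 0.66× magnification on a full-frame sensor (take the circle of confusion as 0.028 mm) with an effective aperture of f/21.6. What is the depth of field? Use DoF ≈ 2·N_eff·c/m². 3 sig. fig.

2.78 mm

At magnification m, DoF ≈ 2·N_eff·c/m² = 2 × 21.6 × 0.028 / 0.66² = 1.21 / 0.4356 ≈ 2.78 mm.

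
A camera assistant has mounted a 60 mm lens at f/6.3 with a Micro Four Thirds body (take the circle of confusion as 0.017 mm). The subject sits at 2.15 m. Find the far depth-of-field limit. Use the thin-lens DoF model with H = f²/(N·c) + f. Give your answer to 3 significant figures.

Hyperfocal distance H = f²/(N·c) + f = 60²/(6.3 × 0.017) + 60 = 3600/0.1071 + 60 ≈ 33673.4 mm ≈ 33.67 m.
Far limit Df = s·(H − f)/(H − s) = 2150 × (33673.4 − 60) / (33673.4 − 2150) = 2150 × 33613.4 / 31523.4 ≈ 2292.5 mm ≈ 2.29 m.

2.29 m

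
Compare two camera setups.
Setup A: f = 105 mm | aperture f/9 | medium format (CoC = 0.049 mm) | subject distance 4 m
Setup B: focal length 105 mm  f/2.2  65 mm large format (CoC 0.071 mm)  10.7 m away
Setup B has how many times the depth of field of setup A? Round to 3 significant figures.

2.57

Setup A: H = 105²/(9×0.049) + 105 ≈ 25105.0 mm; DoF = Df − Dn = 4738.2 − 3460.8 ≈ 1277.4 mm.
Setup B: H = 105²/(2.2×0.071) + 105 ≈ 70687.6 mm; DoF = Df − Dn = 12589.8 − 9303.5 ≈ 3286.3 mm.
Ratio = 3286.3 / 1277.4 ≈ 2.57.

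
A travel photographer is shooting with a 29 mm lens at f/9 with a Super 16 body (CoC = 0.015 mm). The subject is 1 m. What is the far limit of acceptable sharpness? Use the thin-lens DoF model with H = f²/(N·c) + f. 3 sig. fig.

1.18 m

Hyperfocal distance H = f²/(N·c) + f = 29²/(9 × 0.015) + 29 = 841/0.135 + 29 ≈ 6258.6 mm ≈ 6.259 m.
Far limit Df = s·(H − f)/(H − s) = 1000 × (6258.6 − 29) / (6258.6 − 1000) = 1000 × 6229.6 / 5258.6 ≈ 1184.6 mm ≈ 1.18 m.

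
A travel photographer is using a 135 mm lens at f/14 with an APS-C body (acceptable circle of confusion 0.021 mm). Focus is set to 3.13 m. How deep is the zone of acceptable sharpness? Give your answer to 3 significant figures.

Hyperfocal distance H = f²/(N·c) + f = 135²/(14 × 0.021) + 135 = 18225/0.294 + 135 ≈ 62124.8 mm ≈ 62.12 m.
Near limit Dn = s·(H − f)/(H + s − 2f) = 3130 × (62124.8 − 135) / (62124.8 + 3130 − 2 × 135) = 3130 × 61989.8 / 64984.8 ≈ 2985.75 mm.
Far limit Df = s·(H − f)/(H − s) = 3130 × (62124.8 − 135) / (62124.8 − 3130) = 3130 × 61989.8 / 58994.8 ≈ 3288.90 mm.
Depth of field = Df − Dn = 3288.90 − 2985.75 ≈ 303.15 mm.

303 mm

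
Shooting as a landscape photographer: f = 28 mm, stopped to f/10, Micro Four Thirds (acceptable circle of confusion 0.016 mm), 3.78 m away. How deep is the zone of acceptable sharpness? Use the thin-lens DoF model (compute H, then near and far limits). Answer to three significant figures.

14.0 m

Hyperfocal distance H = f²/(N·c) + f = 28²/(10 × 0.016) + 28 = 784/0.16 + 28 ≈ 4928.0 mm ≈ 4.928 m.
Near limit Dn = s·(H − f)/(H + s − 2f) = 3780 × (4928.0 − 28) / (4928.0 + 3780 − 2 × 28) = 3780 × 4900.0 / 8652.0 ≈ 2141 mm.
Far limit Df = s·(H − f)/(H − s) = 3780 × (4928.0 − 28) / (4928.0 − 3780) = 3780 × 4900.0 / 1148.0 ≈ 16134 mm.
Depth of field = Df − Dn = 16134 − 2141 ≈ 13993 mm ≈ 14.0 m.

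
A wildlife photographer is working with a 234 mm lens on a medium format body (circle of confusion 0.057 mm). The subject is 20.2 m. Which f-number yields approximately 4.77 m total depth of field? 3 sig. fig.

Write h = H − f = f²/(N·c). The thin-lens limits are Dn = s·h/(h + (s−f)) and Df = s·h/(h − (s−f)), so DoF = Df − Dn = 2·s·(s−f)·h / (h² − (s−f)²).
That is a quadratic in h: DoF·h² − 2·s·(s−f)·h − DoF·(s−f)² = 0 ⇒ h = (s−f)·(s + √(s² + DoF²)) / DoF = 19966 × (20200 + √(20200² + 4770²)) / 4770 = 19966 × (20200 + 20755.6) / 4770 ≈ 171429 mm.
Then N = f²/(c·h) = 234² / (0.057 × 171429) = 54756 / 9771.5 ≈ 5.60.

f/5.60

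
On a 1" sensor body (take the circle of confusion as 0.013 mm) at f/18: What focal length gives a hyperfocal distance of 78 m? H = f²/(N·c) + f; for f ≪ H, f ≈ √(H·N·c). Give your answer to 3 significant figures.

135 mm

From H = f²/(N·c) + f, with f ≪ H: f ≈ √(H·N·c) = √(78000 × 18 × 0.013) = √18252 ≈ 135.1 mm.
The +f correction barely moves this — solving exactly, f² + N·c·f − N·c·H = 0 ⇒ f = (−N·c + √((N·c)² + 4·N·c·H))/2 = (−0.234 + √73008)/2 ≈ 134.98 mm, so f ≈ 135 mm.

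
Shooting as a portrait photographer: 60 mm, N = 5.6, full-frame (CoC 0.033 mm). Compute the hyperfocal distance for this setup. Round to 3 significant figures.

Hyperfocal distance H = f²/(N·c) + f = 60²/(5.6 × 0.033) + 60 = 3600/0.1848 + 60 ≈ 19540.5 mm ≈ 19.5 m.

19.5 m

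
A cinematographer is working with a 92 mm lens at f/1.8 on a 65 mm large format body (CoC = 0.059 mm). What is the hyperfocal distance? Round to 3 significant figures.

Hyperfocal distance H = f²/(N·c) + f = 92²/(1.8 × 0.059) + 92 = 8464/0.1062 + 92 ≈ 79790.7 mm ≈ 79.8 m.

79.8 m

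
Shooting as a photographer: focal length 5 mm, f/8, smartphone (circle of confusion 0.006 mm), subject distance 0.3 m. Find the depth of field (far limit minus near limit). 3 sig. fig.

Hyperfocal distance H = f²/(N·c) + f = 5²/(8 × 0.006) + 5 = 25/0.048 + 5 ≈ 525.8 mm ≈ 0.526 m.
Near limit Dn = s·(H − f)/(H + s − 2f) = 300 × (525.8 − 5) / (525.8 + 300 − 2 × 5) = 300 × 520.8 / 815.8 ≈ 191.52 mm.
Far limit Df = s·(H − f)/(H − s) = 300 × (525.8 − 5) / (525.8 − 300) = 300 × 520.8 / 225.8 ≈ 691.88 mm.
Depth of field = Df − Dn = 691.88 − 191.52 ≈ 500.36 mm ≈ 0.500 m.

0.500 m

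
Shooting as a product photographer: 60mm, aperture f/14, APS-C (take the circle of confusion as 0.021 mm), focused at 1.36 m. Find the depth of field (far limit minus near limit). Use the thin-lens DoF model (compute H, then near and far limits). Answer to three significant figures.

292 mm

Hyperfocal distance H = f²/(N·c) + f = 60²/(14 × 0.021) + 60 = 3600/0.294 + 60 ≈ 12304.9 mm ≈ 12.30 m.
Near limit Dn = s·(H − f)/(H + s − 2f) = 1360 × (12304.9 − 60) / (12304.9 + 1360 − 2 × 60) = 1360 × 12244.9 / 13544.9 ≈ 1229.47 mm.
Far limit Df = s·(H − f)/(H − s) = 1360 × (12304.9 − 60) / (12304.9 − 1360) = 1360 × 12244.9 / 10944.9 ≈ 1521.54 mm.
Depth of field = Df − Dn = 1521.54 − 1229.47 ≈ 292.07 mm.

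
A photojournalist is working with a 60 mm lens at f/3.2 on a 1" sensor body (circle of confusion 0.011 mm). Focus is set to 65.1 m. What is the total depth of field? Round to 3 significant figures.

Hyperfocal distance H = f²/(N·c) + f = 60²/(3.2 × 0.011) + 60 = 3600/0.0352 + 60 ≈ 102332.7 mm ≈ 102.3 m.
Near limit Dn = s·(H − f)/(H + s − 2f) = 65100 × (102332.7 − 60) / (102332.7 + 65100 − 2 × 60) = 65100 × 102272.7 / 167312.7 ≈ 39793 mm.
Far limit Df = s·(H − f)/(H − s) = 65100 × (102332.7 − 60) / (102332.7 − 65100) = 65100 × 102272.7 / 37232.7 ≈ 178820 mm.
Depth of field = Df − Dn = 178820 − 39793 ≈ 139027 mm ≈ 139 m.

139 m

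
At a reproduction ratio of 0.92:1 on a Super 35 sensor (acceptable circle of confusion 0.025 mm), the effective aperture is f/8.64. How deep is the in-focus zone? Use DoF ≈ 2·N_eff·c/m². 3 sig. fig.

0.510 mm

At magnification m, DoF ≈ 2·N_eff·c/m² = 2 × 8.64 × 0.025 / 0.92² = 0.432 / 0.8464 ≈ 0.51 mm.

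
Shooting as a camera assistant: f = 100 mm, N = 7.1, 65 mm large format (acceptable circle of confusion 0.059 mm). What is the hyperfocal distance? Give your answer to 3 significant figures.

24.0 m

Hyperfocal distance H = f²/(N·c) + f = 100²/(7.1 × 0.059) + 100 = 10000/0.4189 + 100 ≈ 23972.0 mm ≈ 24.0 m.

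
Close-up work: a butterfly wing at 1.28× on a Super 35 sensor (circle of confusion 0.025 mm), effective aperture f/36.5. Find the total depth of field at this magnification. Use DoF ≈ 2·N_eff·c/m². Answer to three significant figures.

1.11 mm

At magnification m, DoF ≈ 2·N_eff·c/m² = 2 × 36.5 × 0.025 / 1.28² = 1.825 / 1.638 ≈ 1.11 mm.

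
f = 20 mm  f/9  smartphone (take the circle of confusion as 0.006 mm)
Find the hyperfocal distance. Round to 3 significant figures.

7.43 m

Hyperfocal distance H = f²/(N·c) + f = 20²/(9 × 0.006) + 20 = 400/0.054 + 20 ≈ 7427.4 mm ≈ 7.43 m.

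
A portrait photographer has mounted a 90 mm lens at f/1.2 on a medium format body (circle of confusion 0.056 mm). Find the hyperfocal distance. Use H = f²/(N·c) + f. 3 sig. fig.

Hyperfocal distance H = f²/(N·c) + f = 90²/(1.2 × 0.056) + 90 = 8100/0.0672 + 90 ≈ 120625.7 mm ≈ 121 m.

121 m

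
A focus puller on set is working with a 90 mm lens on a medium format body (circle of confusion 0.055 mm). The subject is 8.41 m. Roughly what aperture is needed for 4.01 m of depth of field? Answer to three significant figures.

Write h = H − f = f²/(N·c). The thin-lens limits are Dn = s·h/(h + (s−f)) and Df = s·h/(h − (s−f)), so DoF = Df − Dn = 2·s·(s−f)·h / (h² − (s−f)²).
That is a quadratic in h: DoF·h² − 2·s·(s−f)·h − DoF·(s−f)² = 0 ⇒ h = (s−f)·(s + √(s² + DoF²)) / DoF = 8320 × (8410 + √(8410² + 4010²)) / 4010 = 8320 × (8410 + 9317.09) / 4010 ≈ 36780 mm.
Then N = f²/(c·h) = 90² / (0.055 × 36780) = 8100 / 2022.9 ≈ 4.

f/4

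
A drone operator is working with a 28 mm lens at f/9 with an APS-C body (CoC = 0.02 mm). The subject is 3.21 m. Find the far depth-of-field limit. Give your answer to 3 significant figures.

11.9 m

Hyperfocal distance H = f²/(N·c) + f = 28²/(9 × 0.02) + 28 = 784/0.18 + 28 ≈ 4383.6 mm ≈ 4.384 m.
Far limit Df = s·(H − f)/(H − s) = 3210 × (4383.6 − 28) / (4383.6 − 3210) = 3210 × 4355.6 / 1173.6 ≈ 11914 mm ≈ 11.9 m.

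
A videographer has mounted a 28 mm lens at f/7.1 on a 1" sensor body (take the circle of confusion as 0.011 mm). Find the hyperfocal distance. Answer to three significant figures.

Hyperfocal distance H = f²/(N·c) + f = 28²/(7.1 × 0.011) + 28 = 784/0.0781 + 28 ≈ 10066.4 mm ≈ 10.1 m.

10.1 m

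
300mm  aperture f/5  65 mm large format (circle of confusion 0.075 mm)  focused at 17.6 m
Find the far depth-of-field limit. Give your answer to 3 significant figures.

Hyperfocal distance H = f²/(N·c) + f = 300²/(5 × 0.075) + 300 = 90000/0.375 + 300 ≈ 240300.0 mm ≈ 240.3 m.
Far limit Df = s·(H − f)/(H − s) = 17600 × (240300.0 − 300) / (240300.0 − 17600) = 17600 × 240000.0 / 222700.0 ≈ 18967 mm ≈ 19.0 m.

19.0 m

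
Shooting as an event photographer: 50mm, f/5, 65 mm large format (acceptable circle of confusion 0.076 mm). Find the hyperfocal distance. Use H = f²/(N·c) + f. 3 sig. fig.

Hyperfocal distance H = f²/(N·c) + f = 50²/(5 × 0.076) + 50 = 2500/0.38 + 50 ≈ 6628.9 mm ≈ 6.63 m.

6.63 m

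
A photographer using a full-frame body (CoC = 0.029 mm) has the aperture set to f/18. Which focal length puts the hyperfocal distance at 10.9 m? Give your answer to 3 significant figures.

From H = f²/(N·c) + f, with f ≪ H: f ≈ √(H·N·c) = √(10900 × 18 × 0.029) = √5689.8 ≈ 75.43 mm.
Exact: f² + N·c·f − N·c·H = 0 ⇒ f = (−N·c + √((N·c)² + 4·N·c·H))/2 = (−0.522 + √22759)/2 ≈ 75.170 mm ≈ 75.2 mm.

75.2 mm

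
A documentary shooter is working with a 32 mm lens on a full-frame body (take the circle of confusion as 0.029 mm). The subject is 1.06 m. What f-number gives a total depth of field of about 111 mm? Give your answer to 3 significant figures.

Write h = H − f = f²/(N·c). The thin-lens limits are Dn = s·h/(h + (s−f)) and Df = s·h/(h − (s−f)), so DoF = Df − Dn = 2·s·(s−f)·h / (h² − (s−f)²).
That is a quadratic in h: DoF·h² − 2·s·(s−f)·h − DoF·(s−f)² = 0 ⇒ h = (s−f)·(s + √(s² + DoF²)) / DoF = 1028 × (1060 + √(1060² + 111²)) / 111 = 1028 × (1060 + 1065.80) / 111 ≈ 19688 mm.
Then N = f²/(c·h) = 32² / (0.029 × 19688) = 1024 / 570.94 ≈ 1.79.

f/1.79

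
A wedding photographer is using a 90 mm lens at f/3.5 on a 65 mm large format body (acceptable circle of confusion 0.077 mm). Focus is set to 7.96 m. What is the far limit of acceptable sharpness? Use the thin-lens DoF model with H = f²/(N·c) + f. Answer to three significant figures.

Hyperfocal distance H = f²/(N·c) + f = 90²/(3.5 × 0.077) + 90 = 8100/0.2695 + 90 ≈ 30145.7 mm ≈ 30.15 m.
Far limit Df = s·(H − f)/(H − s) = 7960 × (30145.7 − 90) / (30145.7 − 7960) = 7960 × 30055.7 / 22185.7 ≈ 10784 mm ≈ 10.8 m.

10.8 m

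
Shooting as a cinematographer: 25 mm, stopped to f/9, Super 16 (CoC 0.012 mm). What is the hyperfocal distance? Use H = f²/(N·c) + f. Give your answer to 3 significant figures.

5.81 m

Hyperfocal distance H = f²/(N·c) + f = 25²/(9 × 0.012) + 25 = 625/0.108 + 25 ≈ 5812.0 mm ≈ 5.81 m.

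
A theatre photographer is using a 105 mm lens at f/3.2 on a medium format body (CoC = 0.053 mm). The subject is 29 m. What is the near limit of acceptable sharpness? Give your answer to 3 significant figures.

20.1 m

Hyperfocal distance H = f²/(N·c) + f = 105²/(3.2 × 0.053) + 105 = 11025/0.1696 + 105 ≈ 65110.9 mm ≈ 65.11 m.
Near limit Dn = s·(H − f)/(H + s − 2f) = 29000 × (65110.9 − 105) / (65110.9 + 29000 − 2 × 105) = 29000 × 65005.9 / 93900.9 ≈ 20076 mm ≈ 20.1 m.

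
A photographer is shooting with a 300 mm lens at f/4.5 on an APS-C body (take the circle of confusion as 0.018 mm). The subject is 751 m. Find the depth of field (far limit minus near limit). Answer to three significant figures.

1870 m

Hyperfocal distance H = f²/(N·c) + f = 300²/(4.5 × 0.018) + 300 = 90000/0.081 + 300 ≈ 1111411.1 mm ≈ 1111 m.
Near limit Dn = s·(H − f)/(H + s − 2f) = 751000 × (1111411.1 − 300) / (1111411.1 + 751000 − 2 × 300) = 751000 × 1111111.1 / 1861811.1 ≈ 448190 mm.
Far limit Df = s·(H − f)/(H − s) = 751000 × (1111411.1 − 300) / (1111411.1 − 751000) = 751000 × 1111111.1 / 360411.1 ≈ 2315257 mm.
Depth of field = Df − Dn = 2315257 − 448190 ≈ 1867067 mm ≈ 1870 m.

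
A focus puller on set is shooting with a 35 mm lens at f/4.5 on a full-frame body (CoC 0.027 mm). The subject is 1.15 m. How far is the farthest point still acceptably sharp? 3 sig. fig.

1.29 m

Hyperfocal distance H = f²/(N·c) + f = 35²/(4.5 × 0.027) + 35 = 1225/0.1215 + 35 ≈ 10117.3 mm ≈ 10.12 m.
Far limit Df = s·(H − f)/(H − s) = 1150 × (10117.3 − 35) / (10117.3 − 1150) = 1150 × 10082.3 / 8967.3 ≈ 1293.0 mm ≈ 1.29 m.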